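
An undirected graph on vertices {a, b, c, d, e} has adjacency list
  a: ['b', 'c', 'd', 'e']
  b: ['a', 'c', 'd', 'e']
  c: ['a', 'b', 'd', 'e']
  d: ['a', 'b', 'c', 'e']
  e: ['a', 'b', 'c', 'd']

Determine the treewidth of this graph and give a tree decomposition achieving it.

Treewidth 4.
One such decomposition:
Bags: B1 = {a, b, c, d, e}
Tree: (single bag)

A single bag containing all 5 vertices is trivially a valid decomposition of width 4. On the other hand G contains the 5-clique {a, b, c, d, e}. A clique must lie in a single bag of any decomposition, so no decomposition can have width below 4. Combining the bounds, tw(G) = 4.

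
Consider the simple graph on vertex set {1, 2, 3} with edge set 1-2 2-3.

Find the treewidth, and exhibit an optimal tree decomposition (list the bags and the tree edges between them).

Treewidth 1.
One optimal decomposition is:
Bags: B1 = {2, 3}  B2 = {1, 2}
Tree: B1–B2

The largest bag has 2 vertices, giving width 1; this decomposition certifies tw(G) ≤ 1. G has an edge, so its treewidth is at least 1. The upper and lower bounds meet at 1, so that is the treewidth.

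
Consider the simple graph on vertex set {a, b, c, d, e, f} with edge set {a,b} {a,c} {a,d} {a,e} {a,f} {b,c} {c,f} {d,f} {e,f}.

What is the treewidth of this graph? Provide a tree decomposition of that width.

The largest bag has 3 vertices, giving width 2; this decomposition certifies tw(G) ≤ 2. Conversely, {a, d, f} is a clique of size 3, and the vertices of any clique must share a bag in every tree decomposition; so some bag has ≥ 3 vertices and tw(G) ≥ 2. The upper and lower bounds meet at 2, so that is the treewidth.

Treewidth 2.
One such decomposition:
Bags: B1 = {a, e, f}  B2 = {a, c, f}  B3 = {a, d, f}  B4 = {a, b, c}
Tree: B1–B2, B1–B3, B2–B4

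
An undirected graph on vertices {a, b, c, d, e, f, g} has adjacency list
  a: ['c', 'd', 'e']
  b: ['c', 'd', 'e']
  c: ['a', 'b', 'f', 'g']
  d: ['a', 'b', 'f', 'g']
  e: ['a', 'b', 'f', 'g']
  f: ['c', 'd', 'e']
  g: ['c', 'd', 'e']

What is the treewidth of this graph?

3

A width-3 tree decomposition is:
Bags: B1 = {c, d, e, f}  B2 = {b, c, d, e}  B3 = {c, d, e, g}  B4 = {a, c, d, e}
Tree: B1–B2, B2–B3, B3–B4
Each bag holds 4 vertices, so the decomposition has width 3, which upper-bounds the treewidth. For the lower bound: the 4 vertex sets {e,f}, {b,d}, {c}, {g} are disjoint, each induces a connected subgraph, and every pair is joined by at least one edge of G. Contracting each set to a single vertex therefore yields K_{4} as a minor, and since treewidth is minor-monotone, tw(G) ≥ tw(K_{4}) = 3. Therefore the treewidth is 3.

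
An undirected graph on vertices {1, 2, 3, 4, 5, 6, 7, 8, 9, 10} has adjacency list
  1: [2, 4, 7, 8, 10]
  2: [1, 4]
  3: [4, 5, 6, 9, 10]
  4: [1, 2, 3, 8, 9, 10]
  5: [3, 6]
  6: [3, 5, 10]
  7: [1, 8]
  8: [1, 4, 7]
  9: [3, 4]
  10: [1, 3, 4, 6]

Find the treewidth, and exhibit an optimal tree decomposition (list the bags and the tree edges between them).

The largest bag has 3 vertices, giving width 2; this decomposition certifies tw(G) ≤ 2. For the lower bound, the 3 vertices {1, 4, 8} are pairwise adjacent, and any tree decomposition puts a clique entirely inside one bag — forcing width ≥ 2. Hence tw(G) = 2 exactly.

Treewidth 2.
One optimal decomposition is:
Bags: B1 = {1, 4, 8}  B2 = {1, 4, 10}  B3 = {3, 4, 10}  B4 = {1, 7, 8}  B5 = {1, 2, 4}  B6 = {3, 6, 10}  B7 = {3, 4, 9}  B8 = {3, 5, 6}
Tree: B1–B2, B2–B3, B1–B4, B1–B5, B3–B6, B3–B7, B6–B8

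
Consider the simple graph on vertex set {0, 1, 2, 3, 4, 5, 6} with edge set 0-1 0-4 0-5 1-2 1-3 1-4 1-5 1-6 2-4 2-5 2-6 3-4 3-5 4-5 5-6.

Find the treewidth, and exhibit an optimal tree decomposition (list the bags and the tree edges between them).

Every bag has size at most 4, so the width is 4 − 1 = 3 and tw(G) ≤ 3. On the other hand G contains the 4-clique {0, 1, 4, 5}. A clique must lie in a single bag of any decomposition, so no decomposition can have width below 3. The upper and lower bounds meet at 3, so that is the treewidth.

Treewidth 3.
Bags: B1 = {1, 2, 4, 5}  B2 = {1, 3, 4, 5}  B3 = {1, 2, 5, 6}  B4 = {0, 1, 4, 5}
Tree: B1–B2, B1–B3, B2–B4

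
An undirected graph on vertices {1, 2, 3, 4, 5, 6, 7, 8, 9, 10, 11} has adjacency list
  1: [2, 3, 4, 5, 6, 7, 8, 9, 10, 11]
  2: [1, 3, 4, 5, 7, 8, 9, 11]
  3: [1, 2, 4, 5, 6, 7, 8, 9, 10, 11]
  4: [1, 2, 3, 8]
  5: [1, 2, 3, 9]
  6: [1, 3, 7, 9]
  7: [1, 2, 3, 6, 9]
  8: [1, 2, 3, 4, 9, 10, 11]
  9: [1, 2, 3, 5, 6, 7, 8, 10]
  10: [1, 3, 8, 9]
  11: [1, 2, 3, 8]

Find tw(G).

4

A width-4 tree decomposition is:
Bags: B1 = {1, 2, 3, 4, 8}  B2 = {1, 2, 3, 8, 9}  B3 = {1, 2, 3, 8, 11}  B4 = {1, 2, 3, 7, 9}  B5 = {1, 3, 6, 7, 9}  B6 = {1, 3, 8, 9, 10}  B7 = {1, 2, 3, 5, 9}
Tree: B1–B2, B2–B3, B2–B4, B4–B5, B2–B6, B2–B7
The largest bag has 5 vertices, giving width 4; this decomposition certifies tw(G) ≤ 4. For the lower bound, the 5 vertices {1, 2, 3, 8, 9} are pairwise adjacent, and any tree decomposition puts a clique entirely inside one bag — forcing width ≥ 4. Therefore the treewidth is 4.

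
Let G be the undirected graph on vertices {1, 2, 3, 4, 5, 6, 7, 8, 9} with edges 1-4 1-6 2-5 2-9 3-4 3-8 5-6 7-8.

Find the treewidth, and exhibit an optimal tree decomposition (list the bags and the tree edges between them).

Treewidth 1.
One optimal decomposition is:
Bags: B1 = {7, 8}  B2 = {3, 8}  B3 = {3, 4}  B4 = {1, 4}  B5 = {1, 6}  B6 = {5, 6}  B7 = {2, 5}  B8 = {2, 9}
Tree: B1–B2, B2–B3, B3–B4, B4–B5, B5–B6, B6–B7, B7–B8

Each bag holds 2 vertices, so the decomposition has width 1, which upper-bounds the treewidth. G has an edge, so its treewidth is at least 1. Therefore the treewidth is 1.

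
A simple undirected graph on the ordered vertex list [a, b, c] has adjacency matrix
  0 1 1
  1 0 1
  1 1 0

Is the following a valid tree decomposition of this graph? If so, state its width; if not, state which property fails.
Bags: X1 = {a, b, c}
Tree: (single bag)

Checking the three conditions: (i) the bags cover all of {a, b, c}; (ii) for each edge, some bag contains both endpoints; (iii) the bags containing any fixed vertex form a subtree. All hold, so the decomposition is valid with width 3 − 1 = 2.

Yes; width 2.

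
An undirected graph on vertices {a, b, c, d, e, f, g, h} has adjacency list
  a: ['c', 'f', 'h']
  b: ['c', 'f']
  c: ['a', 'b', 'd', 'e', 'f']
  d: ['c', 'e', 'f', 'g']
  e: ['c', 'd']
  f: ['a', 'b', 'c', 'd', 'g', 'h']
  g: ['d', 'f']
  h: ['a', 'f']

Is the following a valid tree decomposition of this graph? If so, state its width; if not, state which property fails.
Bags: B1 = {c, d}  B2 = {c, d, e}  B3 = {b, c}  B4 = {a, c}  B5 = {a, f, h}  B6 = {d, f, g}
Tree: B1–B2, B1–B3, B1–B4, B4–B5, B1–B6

No — edge (f,c) lies in no bag.

A tree decomposition must satisfy three properties: every vertex lies in some bag; for every edge, both endpoints lie together in some bag; and for every vertex, the bags containing it form a connected subtree. Here edge (f,c) lies in no bag, so the decomposition is invalid.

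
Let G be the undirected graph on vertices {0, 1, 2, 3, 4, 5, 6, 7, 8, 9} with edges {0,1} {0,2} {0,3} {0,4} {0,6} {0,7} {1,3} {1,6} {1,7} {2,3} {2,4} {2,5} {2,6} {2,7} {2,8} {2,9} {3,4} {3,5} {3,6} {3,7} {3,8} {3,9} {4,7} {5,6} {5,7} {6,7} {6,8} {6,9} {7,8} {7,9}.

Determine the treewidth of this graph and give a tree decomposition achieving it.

The largest bag has 5 vertices, giving width 4; this decomposition certifies tw(G) ≤ 4. For the lower bound, the 5 vertices {0, 1, 3, 6, 7} are pairwise adjacent, and any tree decomposition puts a clique entirely inside one bag — forcing width ≥ 4. Combining the bounds, tw(G) = 4.

Treewidth 4.
One optimal decomposition is:
Bags: B1 = {2, 3, 6, 7, 8}  B2 = {0, 2, 3, 6, 7}  B3 = {2, 3, 5, 6, 7}  B4 = {0, 1, 3, 6, 7}  B5 = {0, 2, 3, 4, 7}  B6 = {2, 3, 6, 7, 9}
Tree: B1–B2, B2–B3, B2–B4, B2–B5, B2–B6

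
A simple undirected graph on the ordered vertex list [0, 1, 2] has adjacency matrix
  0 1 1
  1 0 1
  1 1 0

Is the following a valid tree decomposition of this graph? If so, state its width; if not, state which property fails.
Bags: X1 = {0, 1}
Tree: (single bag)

No — vertex 2 appears in no bag.

A tree decomposition must satisfy three properties: every vertex lies in some bag; for every edge, both endpoints lie together in some bag; and for every vertex, the bags containing it form a connected subtree. Here vertex 2 appears in no bag, so the decomposition is invalid.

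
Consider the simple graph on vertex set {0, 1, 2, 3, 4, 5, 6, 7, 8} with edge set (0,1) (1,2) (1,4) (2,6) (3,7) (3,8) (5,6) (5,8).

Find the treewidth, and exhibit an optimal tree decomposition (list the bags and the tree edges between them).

Every bag has size at most 2, so the width is 2 − 1 = 1 and tw(G) ≤ 1. Any graph with an edge has treewidth ≥ 1, and G has the edge 6–2. Hence tw(G) = 1 exactly.

Treewidth 1.
Bags: B1 = {2, 6}  B2 = {1, 2}  B3 = {5, 6}  B4 = {5, 8}  B5 = {3, 8}  B6 = {1, 4}  B7 = {0, 1}  B8 = {3, 7}
Tree: B1–B2, B1–B3, B3–B4, B4–B5, B2–B6, B2–B7, B5–B8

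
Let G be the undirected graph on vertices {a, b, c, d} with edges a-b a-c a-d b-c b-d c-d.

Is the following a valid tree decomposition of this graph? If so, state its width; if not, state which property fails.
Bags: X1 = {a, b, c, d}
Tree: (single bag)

Yes; width 3.

Vertex coverage: the bags together contain {a, b, c, d}, the full vertex set. Edge coverage: each edge of G has both endpoints in at least one bag. Running intersection: for every vertex, the bags containing it form a connected subtree. All three properties hold, so this is a valid tree decomposition of width max|bag| − 1 = 3, and hence tw(G) ≤ 3.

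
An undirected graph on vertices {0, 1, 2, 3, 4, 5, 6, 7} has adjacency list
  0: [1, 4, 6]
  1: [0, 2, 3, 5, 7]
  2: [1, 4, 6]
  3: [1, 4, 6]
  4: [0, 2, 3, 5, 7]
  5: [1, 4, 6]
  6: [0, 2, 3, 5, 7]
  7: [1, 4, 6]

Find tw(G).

A width-3 tree decomposition is:
Bags: B1 = {1, 4, 6, 7}  B2 = {1, 3, 4, 6}  B3 = {1, 2, 4, 6}  B4 = {1, 4, 5, 6}  B5 = {0, 1, 4, 6}
Tree: B1–B2, B2–B3, B3–B4, B4–B5
Each bag holds 4 vertices, so the decomposition has width 3, which upper-bounds the treewidth. For the lower bound: the 4 vertex sets {4,7}, {1,3}, {6}, {2} are disjoint, each induces a connected subgraph, and every pair is joined by at least one edge of G. Contracting each set to a single vertex therefore yields K_{4} as a minor, and since treewidth is minor-monotone, tw(G) ≥ tw(K_{4}) = 3. Combining the bounds, tw(G) = 3.

3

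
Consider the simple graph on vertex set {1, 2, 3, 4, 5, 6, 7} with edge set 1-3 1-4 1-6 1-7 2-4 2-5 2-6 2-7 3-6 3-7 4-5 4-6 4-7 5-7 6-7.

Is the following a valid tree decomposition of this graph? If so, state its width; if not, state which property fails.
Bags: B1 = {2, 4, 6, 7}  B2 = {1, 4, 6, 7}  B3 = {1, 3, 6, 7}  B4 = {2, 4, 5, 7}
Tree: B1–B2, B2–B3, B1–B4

Checking the three conditions: (i) the bags cover all of {1, 2, 3, 4, 5, 6, 7}; (ii) for each edge, some bag contains both endpoints; (iii) the bags containing any fixed vertex form a subtree. All hold, so the decomposition is valid with width 4 − 1 = 3.

Yes; width 3.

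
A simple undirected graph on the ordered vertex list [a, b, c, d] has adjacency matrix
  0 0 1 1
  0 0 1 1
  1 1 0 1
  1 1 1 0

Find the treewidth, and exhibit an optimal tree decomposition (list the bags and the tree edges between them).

Treewidth 2.
One such decomposition:
Bags: B1 = {b, c, d}  B2 = {a, c, d}
Tree: B1–B2

Every bag has size at most 3, so the width is 3 − 1 = 2 and tw(G) ≤ 2. On the other hand G contains the 3-clique {a, c, d}. A clique must lie in a single bag of any decomposition, so no decomposition can have width below 2. Hence tw(G) = 2 exactly.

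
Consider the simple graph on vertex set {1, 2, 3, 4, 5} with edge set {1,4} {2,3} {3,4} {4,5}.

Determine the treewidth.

A width-1 tree decomposition is:
Bags: B1 = {2, 3}  B2 = {3, 4}  B3 = {4, 5}  B4 = {1, 4}
Tree: B1–B2, B2–B3, B3–B4
The largest bag has 2 vertices, giving width 1; this decomposition certifies tw(G) ≤ 1. G has an edge, so its treewidth is at least 1. Therefore the treewidth is 1.

1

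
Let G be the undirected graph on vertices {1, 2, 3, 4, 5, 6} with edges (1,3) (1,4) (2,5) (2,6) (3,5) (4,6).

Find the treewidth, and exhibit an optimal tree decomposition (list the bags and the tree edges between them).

Each bag holds 3 vertices, so the decomposition has width 2, which upper-bounds the treewidth. The edges 6–2–5–3–1–4–6 form a cycle, so G is not a tree and its treewidth is at least 2. Hence tw(G) = 2 exactly.

Treewidth 2.
One optimal decomposition is:
Bags: B1 = {2, 5, 6}  B2 = {3, 5, 6}  B3 = {1, 3, 6}  B4 = {1, 4, 6}
Tree: B1–B2, B2–B3, B3–B4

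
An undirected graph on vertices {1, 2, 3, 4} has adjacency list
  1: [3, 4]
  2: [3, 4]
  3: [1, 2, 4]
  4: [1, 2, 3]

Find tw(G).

2

A width-2 tree decomposition is:
Bags: B1 = {1, 3, 4}  B2 = {2, 3, 4}
Tree: B1–B2
Every bag has size at most 3, so the width is 3 − 1 = 2 and tw(G) ≤ 2. For the lower bound, the 3 vertices {1, 3, 4} are pairwise adjacent, and any tree decomposition puts a clique entirely inside one bag — forcing width ≥ 2. Therefore the treewidth is 2.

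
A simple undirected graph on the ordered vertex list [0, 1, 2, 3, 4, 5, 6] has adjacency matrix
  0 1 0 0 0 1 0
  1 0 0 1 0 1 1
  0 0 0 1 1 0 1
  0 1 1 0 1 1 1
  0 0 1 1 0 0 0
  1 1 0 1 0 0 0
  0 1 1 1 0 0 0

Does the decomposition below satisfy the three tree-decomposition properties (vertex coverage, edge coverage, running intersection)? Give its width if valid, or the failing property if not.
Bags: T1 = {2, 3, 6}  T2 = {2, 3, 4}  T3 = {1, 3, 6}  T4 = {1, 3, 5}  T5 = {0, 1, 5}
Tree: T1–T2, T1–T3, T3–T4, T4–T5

Vertex coverage: the bags together contain {0, 1, 2, 3, 4, 5, 6}, the full vertex set. Edge coverage: each edge of G has both endpoints in at least one bag. Running intersection: for every vertex, the bags containing it form a connected subtree. All three properties hold, so this is a valid tree decomposition of width max|bag| − 1 = 2, and hence tw(G) ≤ 2.

Yes; width 2.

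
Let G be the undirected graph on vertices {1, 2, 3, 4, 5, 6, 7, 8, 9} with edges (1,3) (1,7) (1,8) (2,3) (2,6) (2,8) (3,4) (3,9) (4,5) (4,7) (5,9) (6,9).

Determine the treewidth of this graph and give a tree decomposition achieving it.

Treewidth 3.
Bags: B1 = {1, 2, 7, 8}  B2 = {1, 2, 3, 7}  B3 = {2, 3, 4, 7}  B4 = {2, 3, 4, 6}  B5 = {3, 4, 6, 9}  B6 = {4, 5, 6, 9}
Tree: B1–B2, B2–B3, B3–B4, B4–B5, B5–B6

Each bag holds 4 vertices, so the decomposition has width 3, which upper-bounds the treewidth. For the lower bound: the 4 vertex sets {1,7,8}, {2}, {3}, {4,5,6,9} are disjoint, each induces a connected subgraph, and every pair is joined by at least one edge of G. Contracting each set to a single vertex therefore yields K_{4} as a minor, and since treewidth is minor-monotone, tw(G) ≥ tw(K_{4}) = 3. Combining the bounds, tw(G) = 3.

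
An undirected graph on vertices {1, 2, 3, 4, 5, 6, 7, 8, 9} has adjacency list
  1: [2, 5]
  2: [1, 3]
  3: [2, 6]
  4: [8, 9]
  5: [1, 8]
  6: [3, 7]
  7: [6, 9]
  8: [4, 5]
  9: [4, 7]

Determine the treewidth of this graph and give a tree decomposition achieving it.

Treewidth 2.
One optimal decomposition is:
Bags: B1 = {3, 6, 7}  B2 = {2, 3, 7}  B3 = {1, 2, 7}  B4 = {1, 5, 7}  B5 = {5, 7, 8}  B6 = {4, 7, 8}  B7 = {4, 7, 9}
Tree: B1–B2, B2–B3, B3–B4, B4–B5, B5–B6, B6–B7

Each bag holds 3 vertices, so the decomposition has width 2, which upper-bounds the treewidth. For the lower bound, G contains the cycle 7–6–3–2–1–5–8–4–9–7, so G is not a forest; only forests have treewidth ≤ 1, hence tw(G) ≥ 2. Therefore the treewidth is 2.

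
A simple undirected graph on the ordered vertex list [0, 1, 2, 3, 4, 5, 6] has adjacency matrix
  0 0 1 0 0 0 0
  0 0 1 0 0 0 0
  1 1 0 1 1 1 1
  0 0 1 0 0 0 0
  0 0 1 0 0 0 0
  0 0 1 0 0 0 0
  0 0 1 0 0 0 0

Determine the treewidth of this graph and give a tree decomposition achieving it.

Treewidth 1.
One optimal decomposition is:
Bags: B1 = {2, 3}  B2 = {2, 6}  B3 = {2, 4}  B4 = {0, 2}  B5 = {1, 2}  B6 = {2, 5}
Tree: B1–B2, B2–B3, B2–B4, B1–B5, B4–B6

Every bag has size at most 2, so the width is 2 − 1 = 1 and tw(G) ≤ 1. Any graph with an edge has treewidth ≥ 1, and G has the edge 2–3. Combining the bounds, tw(G) = 1.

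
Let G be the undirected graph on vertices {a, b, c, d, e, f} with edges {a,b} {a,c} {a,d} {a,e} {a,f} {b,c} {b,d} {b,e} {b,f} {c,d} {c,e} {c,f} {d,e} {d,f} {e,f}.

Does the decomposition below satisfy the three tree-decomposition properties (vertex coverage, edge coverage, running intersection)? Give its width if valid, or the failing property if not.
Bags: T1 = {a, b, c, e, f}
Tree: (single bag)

A tree decomposition must satisfy three properties: every vertex lies in some bag; for every edge, both endpoints lie together in some bag; and for every vertex, the bags containing it form a connected subtree. Here vertex d appears in no bag, so the decomposition is invalid.

No — vertex d appears in no bag.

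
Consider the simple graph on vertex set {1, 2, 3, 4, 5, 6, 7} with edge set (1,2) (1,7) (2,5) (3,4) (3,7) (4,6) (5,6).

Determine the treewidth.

2

A width-2 tree decomposition is:
Bags: B1 = {1, 2, 7}  B2 = {2, 5, 7}  B3 = {5, 6, 7}  B4 = {4, 6, 7}  B5 = {3, 4, 7}
Tree: B1–B2, B2–B3, B3–B4, B4–B5
The largest bag has 3 vertices, giving width 2; this decomposition certifies tw(G) ≤ 2. For the lower bound, G contains the cycle 7–1–2–5–6–4–3–7, so G is not a forest; only forests have treewidth ≤ 1, hence tw(G) ≥ 2. The upper and lower bounds meet at 2, so that is the treewidth.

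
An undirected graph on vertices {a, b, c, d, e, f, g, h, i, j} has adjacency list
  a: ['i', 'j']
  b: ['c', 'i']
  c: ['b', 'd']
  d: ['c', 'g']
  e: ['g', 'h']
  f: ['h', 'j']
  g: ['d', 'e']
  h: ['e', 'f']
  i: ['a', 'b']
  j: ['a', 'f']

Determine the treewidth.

2

A width-2 tree decomposition is:
Bags: B1 = {e, g, h}  B2 = {f, g, h}  B3 = {f, g, j}  B4 = {a, g, j}  B5 = {a, g, i}  B6 = {b, g, i}  B7 = {b, c, g}  B8 = {c, d, g}
Tree: B1–B2, B2–B3, B3–B4, B4–B5, B5–B6, B6–B7, B7–B8
The largest bag has 3 vertices, giving width 2; this decomposition certifies tw(G) ≤ 2. Since g–e–h–f–j–a–i–b–c–d–g is a cycle in G, G is not acyclic. Forests are exactly the graphs of treewidth ≤ 1, so tw(G) ≥ 2. Combining the bounds, tw(G) = 2.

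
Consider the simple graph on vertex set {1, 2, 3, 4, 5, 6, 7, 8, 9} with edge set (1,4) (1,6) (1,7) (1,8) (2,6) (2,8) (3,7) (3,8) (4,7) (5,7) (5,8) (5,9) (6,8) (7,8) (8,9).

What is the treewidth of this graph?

A width-2 tree decomposition is:
Bags: B1 = {1, 7, 8}  B2 = {1, 6, 8}  B3 = {5, 7, 8}  B4 = {2, 6, 8}  B5 = {5, 8, 9}  B6 = {3, 7, 8}  B7 = {1, 4, 7}
Tree: B1–B2, B1–B3, B2–B4, B3–B5, B3–B6, B1–B7
The largest bag has 3 vertices, giving width 2; this decomposition certifies tw(G) ≤ 2. For the lower bound, the 3 vertices {5, 8, 9} are pairwise adjacent, and any tree decomposition puts a clique entirely inside one bag — forcing width ≥ 2. Combining the bounds, tw(G) = 2.

2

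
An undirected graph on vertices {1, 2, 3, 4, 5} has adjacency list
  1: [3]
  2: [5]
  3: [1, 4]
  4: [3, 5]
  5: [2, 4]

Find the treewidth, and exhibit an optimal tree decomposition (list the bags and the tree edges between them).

Treewidth 1.
Bags: B1 = {3, 4}  B2 = {1, 3}  B3 = {4, 5}  B4 = {2, 5}
Tree: B1–B2, B1–B3, B3–B4

Every bag has size at most 2, so the width is 2 − 1 = 1 and tw(G) ≤ 1. G has an edge, so its treewidth is at least 1. Hence tw(G) = 1 exactly.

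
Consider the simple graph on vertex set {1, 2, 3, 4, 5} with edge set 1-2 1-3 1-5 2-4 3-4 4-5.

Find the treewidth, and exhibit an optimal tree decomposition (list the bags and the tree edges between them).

Each bag holds 3 vertices, so the decomposition has width 2, which upper-bounds the treewidth. The edges 2–1–5–4–2 form a cycle, so G is not a tree and its treewidth is at least 2. Hence tw(G) = 2 exactly.

Treewidth 2.
One such decomposition:
Bags: B1 = {1, 2, 4}  B2 = {1, 4, 5}  B3 = {1, 3, 4}
Tree: B1–B2, B2–B3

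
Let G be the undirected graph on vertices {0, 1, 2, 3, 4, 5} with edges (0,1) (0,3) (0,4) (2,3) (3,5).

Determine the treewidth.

1

A width-1 tree decomposition is:
Bags: B1 = {0, 3}  B2 = {0, 1}  B3 = {3, 5}  B4 = {2, 3}  B5 = {0, 4}
Tree: B1–B2, B1–B3, B3–B4, B2–B5
Every bag has size at most 2, so the width is 2 − 1 = 1 and tw(G) ≤ 1. Any graph with an edge has treewidth ≥ 1, and G has the edge 0–3. Therefore the treewidth is 1.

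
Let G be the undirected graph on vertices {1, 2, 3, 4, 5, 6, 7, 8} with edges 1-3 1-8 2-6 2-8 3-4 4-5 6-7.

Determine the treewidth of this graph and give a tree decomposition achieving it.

Treewidth 1.
Bags: B1 = {4, 5}  B2 = {3, 4}  B3 = {1, 3}  B4 = {1, 8}  B5 = {2, 8}  B6 = {2, 6}  B7 = {6, 7}
Tree: B1–B2, B2–B3, B3–B4, B4–B5, B5–B6, B6–B7

The largest bag has 2 vertices, giving width 1; this decomposition certifies tw(G) ≤ 1. Since G has at least one edge (e.g. 5–4), it is not an edgeless graph, so tw(G) ≥ 1. Combining the bounds, tw(G) = 1.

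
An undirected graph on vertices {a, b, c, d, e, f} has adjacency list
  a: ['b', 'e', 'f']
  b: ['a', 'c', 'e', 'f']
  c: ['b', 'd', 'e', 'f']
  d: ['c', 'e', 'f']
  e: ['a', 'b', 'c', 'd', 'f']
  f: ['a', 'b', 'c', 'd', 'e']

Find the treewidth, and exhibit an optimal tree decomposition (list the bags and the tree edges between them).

Treewidth 3.
One optimal decomposition is:
Bags: B1 = {a, b, e, f}  B2 = {b, c, e, f}  B3 = {c, d, e, f}
Tree: B1–B2, B2–B3

Each bag holds 4 vertices, so the decomposition has width 3, which upper-bounds the treewidth. Conversely, {c, d, e, f} is a clique of size 4, and the vertices of any clique must share a bag in every tree decomposition; so some bag has ≥ 4 vertices and tw(G) ≥ 3. Therefore the treewidth is 3.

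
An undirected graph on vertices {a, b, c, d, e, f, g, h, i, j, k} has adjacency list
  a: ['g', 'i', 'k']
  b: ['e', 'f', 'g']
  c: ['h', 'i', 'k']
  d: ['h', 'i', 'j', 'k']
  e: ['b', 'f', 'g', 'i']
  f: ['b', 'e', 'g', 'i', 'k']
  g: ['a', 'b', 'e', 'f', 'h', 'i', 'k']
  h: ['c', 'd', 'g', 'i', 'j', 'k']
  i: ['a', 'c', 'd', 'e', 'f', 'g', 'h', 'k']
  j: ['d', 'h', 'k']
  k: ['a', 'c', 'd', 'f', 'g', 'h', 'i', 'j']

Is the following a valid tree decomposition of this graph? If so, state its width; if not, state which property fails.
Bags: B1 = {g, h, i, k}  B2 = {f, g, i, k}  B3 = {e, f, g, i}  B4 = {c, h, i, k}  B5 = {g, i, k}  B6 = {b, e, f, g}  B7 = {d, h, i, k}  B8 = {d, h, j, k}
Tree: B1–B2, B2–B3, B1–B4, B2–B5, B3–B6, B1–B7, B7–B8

No — vertex a appears in no bag.

A tree decomposition must satisfy three properties: every vertex lies in some bag; for every edge, both endpoints lie together in some bag; and for every vertex, the bags containing it form a connected subtree. Here vertex a appears in no bag, so the decomposition is invalid.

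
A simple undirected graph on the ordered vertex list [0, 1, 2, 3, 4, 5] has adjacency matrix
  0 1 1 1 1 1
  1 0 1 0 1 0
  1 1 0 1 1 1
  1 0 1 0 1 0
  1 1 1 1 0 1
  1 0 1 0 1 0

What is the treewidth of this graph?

3

A width-3 tree decomposition is:
Bags: B1 = {0, 1, 2, 4}  B2 = {0, 2, 4, 5}  B3 = {0, 2, 3, 4}
Tree: B1–B2, B1–B3
Each bag holds 4 vertices, so the decomposition has width 3, which upper-bounds the treewidth. For the lower bound, the 4 vertices {0, 1, 2, 4} are pairwise adjacent, and any tree decomposition puts a clique entirely inside one bag — forcing width ≥ 3. Combining the bounds, tw(G) = 3.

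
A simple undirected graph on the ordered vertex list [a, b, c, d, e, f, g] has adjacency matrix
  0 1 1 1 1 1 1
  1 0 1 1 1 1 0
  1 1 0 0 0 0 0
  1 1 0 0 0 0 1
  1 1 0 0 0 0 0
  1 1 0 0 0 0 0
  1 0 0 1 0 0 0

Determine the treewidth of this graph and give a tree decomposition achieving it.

Treewidth 2.
Bags: B1 = {a, b, c}  B2 = {a, b, f}  B3 = {a, b, d}  B4 = {a, b, e}  B5 = {a, d, g}
Tree: B1–B2, B1–B3, B2–B4, B3–B5

The largest bag has 3 vertices, giving width 2; this decomposition certifies tw(G) ≤ 2. Conversely, {a, d, g} is a clique of size 3, and the vertices of any clique must share a bag in every tree decomposition; so some bag has ≥ 3 vertices and tw(G) ≥ 2. Hence tw(G) = 2 exactly.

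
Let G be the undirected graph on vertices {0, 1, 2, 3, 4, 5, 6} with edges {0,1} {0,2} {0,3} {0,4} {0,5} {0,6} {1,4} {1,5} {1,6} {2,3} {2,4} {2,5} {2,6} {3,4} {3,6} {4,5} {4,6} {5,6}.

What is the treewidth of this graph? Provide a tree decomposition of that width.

Treewidth 4.
One such decomposition:
Bags: B1 = {0, 1, 4, 5, 6}  B2 = {0, 2, 4, 5, 6}  B3 = {0, 2, 3, 4, 6}
Tree: B1–B2, B2–B3

Each bag holds 5 vertices, so the decomposition has width 4, which upper-bounds the treewidth. Conversely, {0, 1, 4, 5, 6} is a clique of size 5, and the vertices of any clique must share a bag in every tree decomposition; so some bag has ≥ 5 vertices and tw(G) ≥ 4. Hence tw(G) = 4 exactly.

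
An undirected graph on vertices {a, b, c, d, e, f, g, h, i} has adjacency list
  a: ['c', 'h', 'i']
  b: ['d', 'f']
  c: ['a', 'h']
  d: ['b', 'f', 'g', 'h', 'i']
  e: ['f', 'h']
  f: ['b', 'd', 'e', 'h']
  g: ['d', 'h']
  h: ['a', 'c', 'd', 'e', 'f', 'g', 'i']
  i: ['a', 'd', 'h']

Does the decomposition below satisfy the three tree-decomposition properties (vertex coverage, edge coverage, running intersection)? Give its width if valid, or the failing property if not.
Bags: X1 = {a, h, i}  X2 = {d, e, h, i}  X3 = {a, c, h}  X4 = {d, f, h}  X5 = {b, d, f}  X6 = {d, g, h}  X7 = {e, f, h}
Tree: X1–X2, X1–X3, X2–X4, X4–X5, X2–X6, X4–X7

A tree decomposition must satisfy three properties: every vertex lies in some bag; for every edge, both endpoints lie together in some bag; and for every vertex, the bags containing it form a connected subtree. Here bags containing vertex e are not connected in the tree, so the decomposition is invalid.

No — bags containing vertex e are not connected in the tree.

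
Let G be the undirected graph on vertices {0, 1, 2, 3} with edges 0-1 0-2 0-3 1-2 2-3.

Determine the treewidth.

A width-2 tree decomposition is:
Bags: B1 = {0, 2, 3}  B2 = {0, 1, 2}
Tree: B1–B2
Each bag holds 3 vertices, so the decomposition has width 2, which upper-bounds the treewidth. For the lower bound, the 3 vertices {0, 1, 2} are pairwise adjacent, and any tree decomposition puts a clique entirely inside one bag — forcing width ≥ 2. Hence tw(G) = 2 exactly.

2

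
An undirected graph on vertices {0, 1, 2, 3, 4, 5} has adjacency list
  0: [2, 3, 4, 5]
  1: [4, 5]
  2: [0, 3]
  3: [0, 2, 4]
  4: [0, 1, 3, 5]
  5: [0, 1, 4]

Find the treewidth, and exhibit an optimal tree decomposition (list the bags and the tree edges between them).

Treewidth 2.
One optimal decomposition is:
Bags: B1 = {0, 3, 4}  B2 = {0, 2, 3}  B3 = {0, 4, 5}  B4 = {1, 4, 5}
Tree: B1–B2, B1–B3, B3–B4

Each bag holds 3 vertices, so the decomposition has width 2, which upper-bounds the treewidth. For the lower bound, the 3 vertices {0, 2, 3} are pairwise adjacent, and any tree decomposition puts a clique entirely inside one bag — forcing width ≥ 2. Hence tw(G) = 2 exactly.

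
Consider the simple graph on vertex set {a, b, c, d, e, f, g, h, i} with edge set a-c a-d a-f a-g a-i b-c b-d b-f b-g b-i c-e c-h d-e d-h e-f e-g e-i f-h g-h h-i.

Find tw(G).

A width-4 tree decomposition is:
Bags: B1 = {a, b, e, g, h}  B2 = {a, b, e, f, h}  B3 = {a, b, e, h, i}  B4 = {a, b, d, e, h}  B5 = {a, b, c, e, h}
Tree: B1–B2, B2–B3, B3–B4, B4–B5
The largest bag has 5 vertices, giving width 4; this decomposition certifies tw(G) ≤ 4. For the lower bound: the 5 vertex sets {a,g}, {e,f}, {h,i}, {b}, {d} are disjoint, each induces a connected subgraph, and every pair is joined by at least one edge of G. Contracting each set to a single vertex therefore yields K_{5} as a minor, and since treewidth is minor-monotone, tw(G) ≥ tw(K_{5}) = 4. Hence tw(G) = 4 exactly.

4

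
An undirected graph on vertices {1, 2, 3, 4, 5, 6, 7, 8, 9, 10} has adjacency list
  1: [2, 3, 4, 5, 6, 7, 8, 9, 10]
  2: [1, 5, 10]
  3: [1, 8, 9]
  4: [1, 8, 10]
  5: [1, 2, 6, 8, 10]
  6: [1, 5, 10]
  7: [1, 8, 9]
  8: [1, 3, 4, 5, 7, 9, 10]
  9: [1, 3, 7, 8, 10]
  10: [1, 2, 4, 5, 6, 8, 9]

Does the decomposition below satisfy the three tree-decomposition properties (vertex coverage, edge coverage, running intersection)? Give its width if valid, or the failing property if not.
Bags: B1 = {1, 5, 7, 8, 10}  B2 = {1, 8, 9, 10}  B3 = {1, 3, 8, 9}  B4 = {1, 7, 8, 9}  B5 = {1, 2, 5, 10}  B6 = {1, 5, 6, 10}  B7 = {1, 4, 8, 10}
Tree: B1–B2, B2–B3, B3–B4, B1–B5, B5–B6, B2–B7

No — bags containing vertex 7 are not connected in the tree.

A tree decomposition must satisfy three properties: every vertex lies in some bag; for every edge, both endpoints lie together in some bag; and for every vertex, the bags containing it form a connected subtree. Here bags containing vertex 7 are not connected in the tree, so the decomposition is invalid.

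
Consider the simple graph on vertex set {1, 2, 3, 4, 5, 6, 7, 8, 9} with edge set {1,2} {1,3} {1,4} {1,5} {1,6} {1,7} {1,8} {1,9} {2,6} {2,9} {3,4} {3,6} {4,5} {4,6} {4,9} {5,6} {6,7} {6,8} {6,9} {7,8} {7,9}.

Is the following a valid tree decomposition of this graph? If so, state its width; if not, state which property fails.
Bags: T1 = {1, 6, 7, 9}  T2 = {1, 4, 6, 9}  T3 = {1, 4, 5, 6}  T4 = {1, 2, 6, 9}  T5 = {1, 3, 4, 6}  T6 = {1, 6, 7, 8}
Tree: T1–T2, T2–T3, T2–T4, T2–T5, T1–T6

Yes; width 3.

Every vertex of G appears in some bag (union = {1, 2, 3, 4, 5, 6, 7, 8, 9}); every edge is covered by a bag; and for each vertex v the set of bags containing v is connected in the bag tree. The decomposition is therefore valid. The largest bag has 4 vertices, so the width is 3.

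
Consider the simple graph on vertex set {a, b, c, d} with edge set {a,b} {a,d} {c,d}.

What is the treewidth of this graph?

A width-1 tree decomposition is:
Bags: B1 = {a, b}  B2 = {a, d}  B3 = {c, d}
Tree: B1–B2, B2–B3
Each bag holds 2 vertices, so the decomposition has width 1, which upper-bounds the treewidth. G has an edge, so its treewidth is at least 1. The upper and lower bounds meet at 1, so that is the treewidth.

1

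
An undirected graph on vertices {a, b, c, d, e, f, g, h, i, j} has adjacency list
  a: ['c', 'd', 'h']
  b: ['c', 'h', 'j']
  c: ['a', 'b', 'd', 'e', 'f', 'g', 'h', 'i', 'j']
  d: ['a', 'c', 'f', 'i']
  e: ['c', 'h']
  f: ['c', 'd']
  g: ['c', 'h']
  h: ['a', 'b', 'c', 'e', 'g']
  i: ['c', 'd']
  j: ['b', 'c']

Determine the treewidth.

A width-2 tree decomposition is:
Bags: B1 = {b, c, h}  B2 = {a, c, h}  B3 = {c, e, h}  B4 = {b, c, j}  B5 = {a, c, d}  B6 = {c, d, i}  B7 = {c, g, h}  B8 = {c, d, f}
Tree: B1–B2, B1–B3, B1–B4, B2–B5, B5–B6, B1–B7, B5–B8
Every bag has size at most 3, so the width is 3 − 1 = 2 and tw(G) ≤ 2. For the lower bound, the 3 vertices {c, d, f} are pairwise adjacent, and any tree decomposition puts a clique entirely inside one bag — forcing width ≥ 2. Hence tw(G) = 2 exactly.

2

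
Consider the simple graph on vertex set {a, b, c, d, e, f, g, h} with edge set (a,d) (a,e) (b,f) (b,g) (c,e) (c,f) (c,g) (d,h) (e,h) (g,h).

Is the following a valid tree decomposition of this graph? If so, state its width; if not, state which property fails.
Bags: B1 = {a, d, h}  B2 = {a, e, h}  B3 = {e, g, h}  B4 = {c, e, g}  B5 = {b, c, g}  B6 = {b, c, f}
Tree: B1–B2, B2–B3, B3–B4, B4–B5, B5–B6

Vertex coverage: the bags together contain {a, b, c, d, e, f, g, h}, the full vertex set. Edge coverage: each edge of G has both endpoints in at least one bag. Running intersection: for every vertex, the bags containing it form a connected subtree. All three properties hold, so this is a valid tree decomposition of width max|bag| − 1 = 2, and hence tw(G) ≤ 2.

Yes; width 2.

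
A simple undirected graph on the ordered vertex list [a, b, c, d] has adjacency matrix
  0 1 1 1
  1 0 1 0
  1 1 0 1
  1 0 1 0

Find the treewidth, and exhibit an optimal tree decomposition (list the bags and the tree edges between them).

Treewidth 2.
One such decomposition:
Bags: B1 = {a, c, d}  B2 = {a, b, c}
Tree: B1–B2

The largest bag has 3 vertices, giving width 2; this decomposition certifies tw(G) ≤ 2. For the lower bound, the 3 vertices {a, c, d} are pairwise adjacent, and any tree decomposition puts a clique entirely inside one bag — forcing width ≥ 2. Combining the bounds, tw(G) = 2.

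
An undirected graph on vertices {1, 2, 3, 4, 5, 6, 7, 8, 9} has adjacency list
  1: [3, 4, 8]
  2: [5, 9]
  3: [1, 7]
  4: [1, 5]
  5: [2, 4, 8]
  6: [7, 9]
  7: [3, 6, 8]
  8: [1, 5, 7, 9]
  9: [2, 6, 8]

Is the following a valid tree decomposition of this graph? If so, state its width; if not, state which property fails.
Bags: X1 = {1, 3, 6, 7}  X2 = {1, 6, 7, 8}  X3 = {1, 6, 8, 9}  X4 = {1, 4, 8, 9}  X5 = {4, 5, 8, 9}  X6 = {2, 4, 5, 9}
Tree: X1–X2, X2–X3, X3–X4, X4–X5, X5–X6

Vertex coverage: the bags together contain {1, 2, 3, 4, 5, 6, 7, 8, 9}, the full vertex set. Edge coverage: each edge of G has both endpoints in at least one bag. Running intersection: for every vertex, the bags containing it form a connected subtree. All three properties hold, so this is a valid tree decomposition of width max|bag| − 1 = 3, and hence tw(G) ≤ 3.

Yes; width 3.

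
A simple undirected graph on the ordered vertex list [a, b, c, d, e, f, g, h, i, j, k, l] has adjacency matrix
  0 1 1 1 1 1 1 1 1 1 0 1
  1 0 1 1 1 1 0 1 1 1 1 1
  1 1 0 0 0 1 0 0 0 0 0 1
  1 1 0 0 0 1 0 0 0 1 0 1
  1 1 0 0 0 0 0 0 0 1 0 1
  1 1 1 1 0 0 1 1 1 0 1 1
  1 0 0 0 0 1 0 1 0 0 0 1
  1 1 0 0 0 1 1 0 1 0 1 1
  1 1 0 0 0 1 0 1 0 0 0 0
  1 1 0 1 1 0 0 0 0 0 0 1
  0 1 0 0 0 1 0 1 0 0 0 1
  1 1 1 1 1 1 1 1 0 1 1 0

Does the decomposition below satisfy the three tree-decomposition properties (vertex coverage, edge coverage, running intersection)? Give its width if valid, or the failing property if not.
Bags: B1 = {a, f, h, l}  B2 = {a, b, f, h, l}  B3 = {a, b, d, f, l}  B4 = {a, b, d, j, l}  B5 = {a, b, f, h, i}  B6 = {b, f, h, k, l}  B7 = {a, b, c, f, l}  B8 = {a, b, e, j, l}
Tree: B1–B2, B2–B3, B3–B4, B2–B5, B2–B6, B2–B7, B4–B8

No — vertex g appears in no bag.

A tree decomposition must satisfy three properties: every vertex lies in some bag; for every edge, both endpoints lie together in some bag; and for every vertex, the bags containing it form a connected subtree. Here vertex g appears in no bag, so the decomposition is invalid.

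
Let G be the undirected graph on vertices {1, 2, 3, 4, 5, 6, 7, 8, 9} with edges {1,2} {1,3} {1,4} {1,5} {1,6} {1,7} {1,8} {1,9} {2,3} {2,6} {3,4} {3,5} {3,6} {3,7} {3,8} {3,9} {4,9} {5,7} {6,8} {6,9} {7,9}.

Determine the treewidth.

3

A width-3 tree decomposition is:
Bags: B1 = {1, 3, 6, 9}  B2 = {1, 3, 7, 9}  B3 = {1, 3, 5, 7}  B4 = {1, 2, 3, 6}  B5 = {1, 3, 6, 8}  B6 = {1, 3, 4, 9}
Tree: B1–B2, B2–B3, B1–B4, B4–B5, B2–B6
Every bag has size at most 4, so the width is 4 − 1 = 3 and tw(G) ≤ 3. Conversely, {1, 3, 4, 9} is a clique of size 4, and the vertices of any clique must share a bag in every tree decomposition; so some bag has ≥ 4 vertices and tw(G) ≥ 3. The upper and lower bounds meet at 3, so that is the treewidth.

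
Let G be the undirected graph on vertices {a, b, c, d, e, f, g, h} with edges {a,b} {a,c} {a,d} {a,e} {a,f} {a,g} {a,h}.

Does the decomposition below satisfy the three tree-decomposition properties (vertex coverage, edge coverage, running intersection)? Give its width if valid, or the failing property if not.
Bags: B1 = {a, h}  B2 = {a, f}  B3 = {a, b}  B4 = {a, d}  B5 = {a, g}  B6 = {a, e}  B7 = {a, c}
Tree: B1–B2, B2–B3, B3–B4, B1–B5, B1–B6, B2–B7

Yes; width 1.

Vertex coverage: the bags together contain {a, b, c, d, e, f, g, h}, the full vertex set. Edge coverage: each edge of G has both endpoints in at least one bag. Running intersection: for every vertex, the bags containing it form a connected subtree. All three properties hold, so this is a valid tree decomposition of width max|bag| − 1 = 1, and hence tw(G) ≤ 1.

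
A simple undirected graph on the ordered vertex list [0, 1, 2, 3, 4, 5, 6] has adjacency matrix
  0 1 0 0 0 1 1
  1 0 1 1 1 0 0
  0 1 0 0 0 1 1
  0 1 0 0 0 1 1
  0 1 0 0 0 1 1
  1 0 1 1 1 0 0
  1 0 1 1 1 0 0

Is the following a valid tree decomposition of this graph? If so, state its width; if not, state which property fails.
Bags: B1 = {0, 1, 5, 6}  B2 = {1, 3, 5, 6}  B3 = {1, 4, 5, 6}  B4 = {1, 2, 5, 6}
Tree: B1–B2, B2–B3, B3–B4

Every vertex of G appears in some bag (union = {0, 1, 2, 3, 4, 5, 6}); every edge is covered by a bag; and for each vertex v the set of bags containing v is connected in the bag tree. The decomposition is therefore valid. The largest bag has 4 vertices, so the width is 3.

Yes; width 3.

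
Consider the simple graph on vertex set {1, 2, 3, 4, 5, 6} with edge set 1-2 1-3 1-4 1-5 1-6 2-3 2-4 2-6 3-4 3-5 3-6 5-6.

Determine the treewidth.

3

A width-3 tree decomposition is:
Bags: B1 = {1, 3, 5, 6}  B2 = {1, 2, 3, 6}  B3 = {1, 2, 3, 4}
Tree: B1–B2, B2–B3
Every bag has size at most 4, so the width is 4 − 1 = 3 and tw(G) ≤ 3. For the lower bound, the 4 vertices {1, 2, 3, 4} are pairwise adjacent, and any tree decomposition puts a clique entirely inside one bag — forcing width ≥ 3. Therefore the treewidth is 3.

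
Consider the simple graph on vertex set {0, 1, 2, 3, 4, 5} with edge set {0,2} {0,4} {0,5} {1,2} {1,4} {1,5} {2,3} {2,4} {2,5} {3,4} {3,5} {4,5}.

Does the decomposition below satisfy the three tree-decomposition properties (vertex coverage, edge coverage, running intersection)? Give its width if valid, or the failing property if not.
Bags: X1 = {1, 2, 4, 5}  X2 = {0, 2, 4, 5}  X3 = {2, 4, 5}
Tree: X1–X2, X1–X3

No — vertex 3 appears in no bag.

A tree decomposition must satisfy three properties: every vertex lies in some bag; for every edge, both endpoints lie together in some bag; and for every vertex, the bags containing it form a connected subtree. Here vertex 3 appears in no bag, so the decomposition is invalid.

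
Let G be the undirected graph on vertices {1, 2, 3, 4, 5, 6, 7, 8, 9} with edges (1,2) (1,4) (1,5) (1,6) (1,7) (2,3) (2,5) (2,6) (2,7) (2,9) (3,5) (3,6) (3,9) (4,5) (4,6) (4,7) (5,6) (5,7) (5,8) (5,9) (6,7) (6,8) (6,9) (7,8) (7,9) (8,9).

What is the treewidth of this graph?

A width-4 tree decomposition is:
Bags: B1 = {2, 5, 6, 7, 9}  B2 = {2, 3, 5, 6, 9}  B3 = {1, 2, 5, 6, 7}  B4 = {5, 6, 7, 8, 9}  B5 = {1, 4, 5, 6, 7}
Tree: B1–B2, B1–B3, B1–B4, B3–B5
The largest bag has 5 vertices, giving width 4; this decomposition certifies tw(G) ≤ 4. For the lower bound, the 5 vertices {2, 3, 5, 6, 9} are pairwise adjacent, and any tree decomposition puts a clique entirely inside one bag — forcing width ≥ 4. Combining the bounds, tw(G) = 4.

4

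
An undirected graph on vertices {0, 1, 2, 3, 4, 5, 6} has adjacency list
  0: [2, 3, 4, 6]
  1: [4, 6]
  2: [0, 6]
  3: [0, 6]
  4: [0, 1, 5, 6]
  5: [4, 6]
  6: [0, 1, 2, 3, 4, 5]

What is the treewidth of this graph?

A width-2 tree decomposition is:
Bags: B1 = {1, 4, 6}  B2 = {0, 4, 6}  B3 = {0, 3, 6}  B4 = {4, 5, 6}  B5 = {0, 2, 6}
Tree: B1–B2, B2–B3, B2–B4, B2–B5
The largest bag has 3 vertices, giving width 2; this decomposition certifies tw(G) ≤ 2. Conversely, {0, 2, 6} is a clique of size 3, and the vertices of any clique must share a bag in every tree decomposition; so some bag has ≥ 3 vertices and tw(G) ≥ 2. Combining the bounds, tw(G) = 2.

2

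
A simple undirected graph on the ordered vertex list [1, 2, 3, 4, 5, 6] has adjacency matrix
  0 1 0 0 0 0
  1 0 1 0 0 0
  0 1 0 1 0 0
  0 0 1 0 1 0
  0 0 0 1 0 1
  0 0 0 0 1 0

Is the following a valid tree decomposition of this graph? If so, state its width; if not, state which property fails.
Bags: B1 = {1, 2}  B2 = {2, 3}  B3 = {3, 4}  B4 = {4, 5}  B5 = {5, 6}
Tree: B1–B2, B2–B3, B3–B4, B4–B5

Yes; width 1.

Every vertex of G appears in some bag (union = {1, 2, 3, 4, 5, 6}); every edge is covered by a bag; and for each vertex v the set of bags containing v is connected in the bag tree. The decomposition is therefore valid. The largest bag has 2 vertices, so the width is 1.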